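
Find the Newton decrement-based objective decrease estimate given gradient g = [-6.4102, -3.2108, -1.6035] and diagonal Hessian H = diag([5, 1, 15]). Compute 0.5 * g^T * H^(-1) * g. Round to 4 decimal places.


Step 1: H is diagonal, so H^(-1) * g = [-1.282, -3.2108, -0.1069].
Step 2: g^T H^(-1) g = sum_i g_i^2 / H_ii
  = (-6.4102)^2/5 + (-3.2108)^2/1 + (-1.6035)^2/15
  = 8.2181 + 10.3092 + 0.1714 = 18.6988
Step 3: Objective decrease = 0.5 * g^T H^(-1) g = 9.3494


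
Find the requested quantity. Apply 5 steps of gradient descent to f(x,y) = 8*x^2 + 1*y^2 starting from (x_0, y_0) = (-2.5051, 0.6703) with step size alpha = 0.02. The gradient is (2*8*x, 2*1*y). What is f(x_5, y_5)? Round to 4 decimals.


Gradient descent on f(x,y) = 8*x^2 + 1*y^2.
Starting point: (-2.5051, 0.6703), alpha = 0.02
Step 1: grad_x = 2*8*-2.5051 = -40.0816, grad_y = 2*1*0.6703 = 1.3406
  x_1 = -2.5051 - 0.02*-40.0816 = -1.7035
  y_1 = 0.6703 - 0.02*1.3406 = 0.6435
Step 2: grad_x = 2*8*-1.7035 = -27.2555, grad_y = 2*1*0.6435 = 1.287
  x_2 = -1.7035 - 0.02*-27.2555 = -1.1584
  y_2 = 0.6435 - 0.02*1.287 = 0.6177
Step 3: grad_x = 2*8*-1.1584 = -18.5337, grad_y = 2*1*0.6177 = 1.2355
  x_3 = -1.1584 - 0.02*-18.5337 = -0.7877
  y_3 = 0.6177 - 0.02*1.2355 = 0.593
Step 4: grad_x = 2*8*-0.7877 = -12.6029, grad_y = 2*1*0.593 = 1.1861
  x_4 = -0.7877 - 0.02*-12.6029 = -0.5356
  y_4 = 0.593 - 0.02*1.1861 = 0.5693
Step 5: grad_x = 2*8*-0.5356 = -8.57, grad_y = 2*1*0.5693 = 1.1386
  x_5 = -0.5356 - 0.02*-8.57 = -0.3642
  y_5 = 0.5693 - 0.02*1.1386 = 0.5465
f(-0.3642, 0.5465) = 8*(-0.3642)^2 + 1*0.5465^2 = 1.36


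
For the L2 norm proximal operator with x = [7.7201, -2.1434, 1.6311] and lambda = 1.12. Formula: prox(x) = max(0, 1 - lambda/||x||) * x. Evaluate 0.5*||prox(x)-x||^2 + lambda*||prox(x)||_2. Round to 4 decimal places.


Step 1: Compute ||x||.
||x|| = 8.1765
Step 2: Compute scaling factor.
scale = max(0, 1 - 1.12/8.1765) = 0.863
Step 3: prox(x) = [6.6626, -1.8498, 1.4077]
||prox(x)|| = 7.0565
Step 4: Proximal objective.
0.5*||prox-x||^2 = 0.6272
lambda*||prox|| = 7.9033
Total = 8.5304


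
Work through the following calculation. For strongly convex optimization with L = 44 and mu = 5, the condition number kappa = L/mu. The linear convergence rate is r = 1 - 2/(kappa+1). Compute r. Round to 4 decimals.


Step 1: Compute the condition number.
kappa = L/mu = 44/5 = 8.8
Step 2: Compute the convergence rate.
r = 1 - 2/(kappa + 1) = 1 - 2*mu/(L + mu) = (L - mu)/(L + mu) = 39/49 = 0.7959


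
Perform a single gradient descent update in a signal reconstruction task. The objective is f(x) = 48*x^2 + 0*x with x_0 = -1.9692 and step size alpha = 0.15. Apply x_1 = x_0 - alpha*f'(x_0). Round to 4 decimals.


We compute the gradient at x_0 and apply the update.
f'(x) = 96*x + 0
f'(-1.9692) = 96*-1.9692 + 0 = -189.0432
x_1 = -1.9692 - 0.15*-189.0432 = 26.3873


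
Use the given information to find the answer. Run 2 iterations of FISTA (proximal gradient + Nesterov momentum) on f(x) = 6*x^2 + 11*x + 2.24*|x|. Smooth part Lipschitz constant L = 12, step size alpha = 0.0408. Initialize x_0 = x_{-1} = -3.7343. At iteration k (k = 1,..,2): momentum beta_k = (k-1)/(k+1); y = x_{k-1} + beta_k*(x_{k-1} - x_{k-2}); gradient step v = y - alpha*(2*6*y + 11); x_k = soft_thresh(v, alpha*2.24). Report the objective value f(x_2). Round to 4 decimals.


FISTA on f(x) = 6*x^2 + 11*x + 2.24*|x|
L = 12, alpha = 0.0408
Iteration 1: beta = 0.0, y = -3.7343 + 0.0*(-3.7343 + 3.7343) = -3.7343
  grad(y) = -33.8116, v = y - alpha*grad = -2.3548
  prox(v) = soft_thresh(-2.3548, 0.0914) = -2.2634
Iteration 2: beta = 0.3333, y = -2.2634 + 0.3333*(-2.2634 + 3.7343) = -1.7731
  grad(y) = -10.2771, v = y - alpha*grad = -1.3538
  prox(v) = soft_thresh(-1.3538, 0.0914) = -1.2624
f(x_2) = 6*(-1.2624)^2 + 11*(-1.2624) + 2.24*|-1.2624| = -1.4967


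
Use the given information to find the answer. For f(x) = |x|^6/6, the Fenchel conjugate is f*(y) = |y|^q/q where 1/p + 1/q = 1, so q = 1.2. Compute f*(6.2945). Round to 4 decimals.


The conjugate exponent q satisfies 1/p + 1/q = 1.
p = 6, so q = 6/(6 - 1) = 1.2
|y|^q = 6.2945^1.2 = 9.094
f*(6.2945) = 9.094 / 1.2 = 7.5783


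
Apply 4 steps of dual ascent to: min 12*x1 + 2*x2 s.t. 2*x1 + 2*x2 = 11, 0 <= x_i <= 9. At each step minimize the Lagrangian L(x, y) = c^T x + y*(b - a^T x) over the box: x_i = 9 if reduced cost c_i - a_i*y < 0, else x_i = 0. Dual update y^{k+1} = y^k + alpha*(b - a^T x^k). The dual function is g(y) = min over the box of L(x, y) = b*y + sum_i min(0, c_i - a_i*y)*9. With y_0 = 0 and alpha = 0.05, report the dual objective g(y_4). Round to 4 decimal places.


Dual ascent for LP: min 12*x1 + 2*x2, 2*x1 + 2*x2 = 11, 0 <= x_i <= 9
Step 1: y^k = 0.0, reduced costs: (12.0, 2.0)
  x^k = (0.0, 0.0), subgradient = b - a^T x = 11.0
  y^{k+1} = 0.0 + 0.05*11.0 = 0.55
Step 2: y^k = 0.55, reduced costs: (10.9, 0.9)
  x^k = (0.0, 0.0), subgradient = b - a^T x = 11.0
  y^{k+1} = 0.55 + 0.05*11.0 = 1.1
Step 3: y^k = 1.1, reduced costs: (9.8, -0.2)
  x^k = (0.0, 9.0), subgradient = b - a^T x = -7.0
  y^{k+1} = 1.1 + 0.05*-7.0 = 0.75
Step 4: y^k = 0.75, reduced costs: (10.5, 0.5)
  x^k = (0.0, 0.0), subgradient = b - a^T x = 11.0
  y^{k+1} = 0.75 + 0.05*11.0 = 1.3
Dual objective at y_4 = 1.3: reduced costs (9.4, -0.6), box minimizer x = (0.0, 9.0)
g(y_4) = b*y + (c1 - a1*y)*x1 + (c2 - a2*y)*x2 = 11*1.3 + 9.4*0.0 + (-0.6)*9.0 = 14.3 + 0.0 - 5.4 = 8.9


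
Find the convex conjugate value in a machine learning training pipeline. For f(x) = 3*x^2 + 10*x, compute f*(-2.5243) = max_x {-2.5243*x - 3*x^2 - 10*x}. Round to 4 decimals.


f*(y) = sup_x {y*x - a*x^2 - b*x} = sup_x {(y-b)*x - a*x^2}
FOC: (y - b) - 2a*x = 0 => x* = (y - b)/(2a)
x* = (-2.5243 - 10)/(2*3) = -2.0874
f*(-2.5243) = (y-b)^2/(4a) = (-2.5243 - 10)^2/(4*3)
= 156.8581/12 = 13.0715


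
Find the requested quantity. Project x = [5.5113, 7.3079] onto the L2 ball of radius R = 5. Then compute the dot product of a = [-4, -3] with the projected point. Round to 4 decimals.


Step 1: Compute ||x|| (intermediates to 6 decimals).
||x|| = sqrt(5.5113^2 + 7.3079^2) = 9.153132
Step 2: Project.
Since ||x|| > R, scale = R/||x|| = 5/9.153132 = 0.546261, proj(x) = scale * x
proj(x) = [3.010608, 3.992021]
Step 3: Dot product.
a^T * proj(x) = -4*3.010608 - 3*3.992021 = -24.0185


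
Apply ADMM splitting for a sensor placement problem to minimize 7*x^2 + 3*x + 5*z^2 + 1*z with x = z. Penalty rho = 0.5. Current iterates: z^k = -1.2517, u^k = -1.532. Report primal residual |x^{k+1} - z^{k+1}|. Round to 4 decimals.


ADMM iteration with rho = 0.5, z^k = -1.2517, u^k = -1.532
Step 1: x-update.
Minimize 7*x^2 + 3*x + (0.5/2)*(x + 1.2517 - 1.532)^2
FOC: (2*7 + 0.5)*x = -3 + 0.5*(-1.2517 + 1.532)
x^{k+1} = -0.1972
Step 2: z-update.
Minimize 5*z^2 + 1*z + (0.5/2)*(-0.1972 - z - 1.532)^2
FOC: (2*5 + 0.5)*z = -1 + 0.5*(-0.1972 - 1.532)
z^{k+1} = -0.1776
Step 3: u-update.
u^{k+1} = -1.532 - 0.1972 + 0.1776 = -1.5516
Step 4: Primal residual = |-0.1972 + 0.1776| = 0.0196


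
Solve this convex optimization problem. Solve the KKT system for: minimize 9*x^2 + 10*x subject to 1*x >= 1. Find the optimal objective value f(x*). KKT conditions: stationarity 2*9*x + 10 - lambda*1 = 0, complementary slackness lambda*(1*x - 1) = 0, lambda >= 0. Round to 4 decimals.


Step 1: Try lambda = 0 (constraint inactive).
x_unc = -10/(2*9) = -0.5556
Check: 1*-0.5556 = -0.5556 < 1 -- violated!
Step 2: Constraint must be active: 1*x = 1
x* = 1/1 = 1.0
lambda = (2*9*1.0 + 10)/1 = 28.0
Step 3: Compute optimal value.
f(x*) = 9*1.0^2 + 10*1.0 = 19.0


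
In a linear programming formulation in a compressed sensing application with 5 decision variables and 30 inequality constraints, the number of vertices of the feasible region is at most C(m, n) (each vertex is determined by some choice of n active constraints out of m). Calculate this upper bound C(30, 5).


Each vertex corresponds to some choice of n active constraints out of m, so the number of vertices is at most C(m, n) = m! / (n!(m-n)!).
m = 30, n = 5
Numerator: 30 * 29 * 28 * 27 * 26
Denominator: 5! = 120
C(30, 5) = 142506


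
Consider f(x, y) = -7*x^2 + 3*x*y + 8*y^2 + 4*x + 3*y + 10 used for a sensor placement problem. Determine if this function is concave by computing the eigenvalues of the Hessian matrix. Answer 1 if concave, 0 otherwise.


The Hessian of f(x,y) = -7*x^2 + 3*x*y + 8*y^2 + 4*x + 3*y + 10 is:
H = [[-14, 3], [3, 16]]
Trace = -14 + 16 = 2
Determinant = -14*16 - (3)^2 = -233
Discriminant = (2)^2 - 4*-233 = 936.0
Eigenvalues: lambda_1 = -14.2971, lambda_2 = 16.2971
The function is not concave.

0


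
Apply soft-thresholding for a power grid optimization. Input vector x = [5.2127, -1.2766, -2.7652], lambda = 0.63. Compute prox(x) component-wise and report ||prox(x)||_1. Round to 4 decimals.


Soft-thresholding with lambda = 0.63:
prox(5.2127) = sign(5.2127)*max(|5.2127| - 0.63, 0) = 4.5827
prox(-1.2766) = sign(-1.2766)*max(|-1.2766| - 0.63, 0) = -0.6466
prox(-2.7652) = sign(-2.7652)*max(|-2.7652| - 0.63, 0) = -2.1352
prox(x) = [4.5827, -0.6466, -2.1352]
||prox(x)||_1 = 4.5827 + 0.6466 + 2.1352 = 7.3645


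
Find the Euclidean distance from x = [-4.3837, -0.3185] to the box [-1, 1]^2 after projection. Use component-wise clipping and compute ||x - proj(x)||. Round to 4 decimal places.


Project each component onto [-1, 1].
clip(-4.3837) = -1.0, clip(-0.3185) = -0.3185
Projection = [-1.0, -0.3185]
Squared diffs: [11.4494, 0.0]
Distance = sqrt(11.4494) = 3.3837


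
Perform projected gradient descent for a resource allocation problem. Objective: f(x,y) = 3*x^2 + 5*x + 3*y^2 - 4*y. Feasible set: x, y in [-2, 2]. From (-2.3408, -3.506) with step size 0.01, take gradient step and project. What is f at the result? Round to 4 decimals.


Step 1: Compute gradient at (-2.3408, -3.506).
grad_x = 2*3*-2.3408 + 5 = -9.0448
grad_y = 2*3*-3.506 - 4 = -25.036
Step 2: Gradient step.
x_raw = -2.3408 - 0.01*-9.0448 = -2.2504
y_raw = -3.506 - 0.01*-25.036 = -3.2556
Step 3: Project onto [-2, 2].
x_proj = clip(-2.2504) = -2.0
y_proj = clip(-3.2556) = -2.0
Step 4: Evaluate f.
f(-2.0, -2.0) = 22.0


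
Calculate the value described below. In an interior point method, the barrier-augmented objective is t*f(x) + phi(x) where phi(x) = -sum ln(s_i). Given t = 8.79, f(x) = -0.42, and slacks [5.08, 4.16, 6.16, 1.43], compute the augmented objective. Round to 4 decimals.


Step 1: Compute log-barrier.
ln values: [1.6253, 1.4255, 1.8181, 0.3577]
phi = -(1.6253 + 1.4255 + 1.8181 + 0.3577) = -5.2266
Step 2: Compute augmented objective.
t*f(x) = 8.79*-0.42 = -3.6918
Total = -3.6918 - 5.2266 = -8.9184


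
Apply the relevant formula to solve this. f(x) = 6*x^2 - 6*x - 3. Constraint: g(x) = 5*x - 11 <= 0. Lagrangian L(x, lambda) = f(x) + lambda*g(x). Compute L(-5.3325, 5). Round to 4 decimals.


Step 1: Evaluate f(x).
f(-5.3325) = 6*(-5.3325)^2 - 6*(-5.3325) - 3 = 199.6083
Step 2: Evaluate g(x).
g(-5.3325) = 5*-5.3325 - 11 = -37.6625
Step 3: Compute Lagrangian.
L = 199.6083 + 5*-37.6625 = 11.2958


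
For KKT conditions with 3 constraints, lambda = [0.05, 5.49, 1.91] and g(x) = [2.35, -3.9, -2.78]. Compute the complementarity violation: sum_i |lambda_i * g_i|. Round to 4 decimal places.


KKT complementary slackness check:
lambda_1 * g_1 = 0.05 * 2.35 = 0.1175
lambda_2 * g_2 = 5.49 * -3.9 = -21.411
lambda_3 * g_3 = 1.91 * -2.78 = -5.3098
Total violation = 0.1175 + 21.411 + 5.3098 = 26.8383


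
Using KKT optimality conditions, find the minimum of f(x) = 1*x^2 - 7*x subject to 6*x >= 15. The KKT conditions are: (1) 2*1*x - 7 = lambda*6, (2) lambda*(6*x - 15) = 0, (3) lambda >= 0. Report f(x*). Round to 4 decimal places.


Step 1: Try lambda = 0 (constraint inactive).
Stationarity: 2*1*x - 7 = 0
x* = 7/(2*1) = 3.5
Check constraint: 6*3.5 = 21.0 >= 15 -- satisfied.
Step 2: Compute optimal value.
f(x*) = 1*3.5^2 - 7*3.5 = -12.25


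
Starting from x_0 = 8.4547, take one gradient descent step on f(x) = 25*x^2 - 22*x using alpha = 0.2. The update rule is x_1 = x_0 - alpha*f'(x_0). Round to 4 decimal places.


We compute the gradient at x_0 and apply the update.
f'(x) = 50*x - 22
f'(8.4547) = 50*8.4547 - 22 = 400.735
x_1 = 8.4547 - 0.2*400.735 = -71.6923


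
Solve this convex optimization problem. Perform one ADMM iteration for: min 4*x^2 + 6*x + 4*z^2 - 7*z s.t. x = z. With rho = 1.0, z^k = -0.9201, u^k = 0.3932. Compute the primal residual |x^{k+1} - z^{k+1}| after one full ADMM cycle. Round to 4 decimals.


ADMM iteration with rho = 1.0, z^k = -0.9201, u^k = 0.3932
Step 1: x-update.
Minimize 4*x^2 + 6*x + (1.0/2)*(x + 0.9201 + 0.3932)^2
FOC: (2*4 + 1.0)*x = -6 + 1.0*(-0.9201 - 0.3932)
x^{k+1} = -0.8126
Step 2: z-update.
Minimize 4*z^2 - 7*z + (1.0/2)*(-0.8126 - z + 0.3932)^2
FOC: (2*4 + 1.0)*z = 7 + 1.0*(-0.8126 + 0.3932)
z^{k+1} = 0.7312
Step 3: u-update.
u^{k+1} = 0.3932 - 0.8126 - 0.7312 = -1.1506
Step 4: Primal residual = |-0.8126 - 0.7312| = 1.5438


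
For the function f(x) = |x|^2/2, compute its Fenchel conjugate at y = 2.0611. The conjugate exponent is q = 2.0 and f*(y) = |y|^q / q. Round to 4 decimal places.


The conjugate exponent q satisfies 1/p + 1/q = 1.
p = 2, so q = 2/(2 - 1) = 2.0
|y|^q = 2.0611^2.0 = 4.2481
f*(2.0611) = 4.2481 / 2.0 = 2.1241


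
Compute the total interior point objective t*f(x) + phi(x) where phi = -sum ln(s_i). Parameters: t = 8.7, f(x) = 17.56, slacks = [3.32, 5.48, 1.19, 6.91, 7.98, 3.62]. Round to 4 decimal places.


Step 1: Compute log-barrier.
ln values: [1.2, 1.7011, 0.174, 1.933, 2.0769, 1.2865]
phi = -(1.2 + 1.7011 + 0.174 + 1.933 + 2.0769 + 1.2865) = -8.3714
Step 2: Compute augmented objective.
t*f(x) = 8.7*17.56 = 152.772
Total = 152.772 - 8.3714 = 144.4006


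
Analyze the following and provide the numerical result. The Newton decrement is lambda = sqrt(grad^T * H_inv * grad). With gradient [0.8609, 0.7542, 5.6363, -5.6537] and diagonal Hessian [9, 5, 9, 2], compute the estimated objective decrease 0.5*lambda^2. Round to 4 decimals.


Step 1: H is diagonal, so H^(-1) * g = [0.0957, 0.1508, 0.6263, -2.8269].
Step 2: g^T H^(-1) g = sum_i g_i^2 / H_ii
  = (0.8609)^2/9 + (0.7542)^2/5 + (5.6363)^2/9 + (-5.6537)^2/2
  = 0.0823 + 0.1138 + 3.5298 + 15.9822 = 19.708
Step 3: Objective decrease = 0.5 * g^T H^(-1) g = 9.854


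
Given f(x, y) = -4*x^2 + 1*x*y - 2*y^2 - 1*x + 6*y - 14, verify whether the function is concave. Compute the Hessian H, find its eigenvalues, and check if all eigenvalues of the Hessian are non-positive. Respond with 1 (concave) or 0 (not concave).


The Hessian of f(x,y) = -4*x^2 + 1*x*y - 2*y^2 - 1*x + 6*y - 14 is:
H = [[-8, 1], [1, -4]]
Trace = -8 - 4 = -12
Determinant = -8*-4 - (1)^2 = 31
Discriminant = (-12)^2 - 4*31 = 20.0
Eigenvalues: lambda_1 = -8.2361, lambda_2 = -3.7639
The function is concave.

1


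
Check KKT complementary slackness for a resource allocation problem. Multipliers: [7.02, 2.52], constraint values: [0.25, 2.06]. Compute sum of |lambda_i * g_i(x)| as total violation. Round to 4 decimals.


KKT complementary slackness check:
lambda_1 * g_1 = 7.02 * 0.25 = 1.755
lambda_2 * g_2 = 2.52 * 2.06 = 5.1912
Total violation = 1.755 + 5.1912 = 6.9462


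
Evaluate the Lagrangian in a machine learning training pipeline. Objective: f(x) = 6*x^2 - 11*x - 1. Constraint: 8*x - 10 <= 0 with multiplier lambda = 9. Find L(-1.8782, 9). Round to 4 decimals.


Step 1: Evaluate f(x).
f(-1.8782) = 6*(-1.8782)^2 - 11*(-1.8782) - 1 = 40.826
Step 2: Evaluate g(x).
g(-1.8782) = 8*-1.8782 - 10 = -25.0256
Step 3: Compute Lagrangian.
L = 40.826 + 9*-25.0256 = -184.4044


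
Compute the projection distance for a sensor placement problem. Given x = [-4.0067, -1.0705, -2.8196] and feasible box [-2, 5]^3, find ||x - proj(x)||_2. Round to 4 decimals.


Project each component onto [-2, 5].
clip(-4.0067) = -2.0, clip(-1.0705) = -1.0705, clip(-2.8196) = -2.0
Projection = [-2.0, -1.0705, -2.0]
Squared diffs: [4.0268, 0.0, 0.6717]
Distance = sqrt(4.6985) = 2.1676


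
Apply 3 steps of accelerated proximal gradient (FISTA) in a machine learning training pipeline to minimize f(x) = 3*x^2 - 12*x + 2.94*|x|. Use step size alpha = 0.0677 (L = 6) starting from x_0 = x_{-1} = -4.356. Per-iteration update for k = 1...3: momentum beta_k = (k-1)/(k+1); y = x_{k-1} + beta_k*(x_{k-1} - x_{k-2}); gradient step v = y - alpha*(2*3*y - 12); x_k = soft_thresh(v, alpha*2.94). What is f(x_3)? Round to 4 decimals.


FISTA on f(x) = 3*x^2 - 12*x + 2.94*|x|
L = 6, alpha = 0.0677
Iteration 1: beta = 0.0, y = -4.356 + 0.0*(-4.356 + 4.356) = -4.356
  grad(y) = -38.136, v = y - alpha*grad = -1.7742
  prox(v) = soft_thresh(-1.7742, 0.199) = -1.5752
Iteration 2: beta = 0.3333, y = -1.5752 + 0.3333*(-1.5752 + 4.356) = -0.6482
  grad(y) = -15.8892, v = y - alpha*grad = 0.4275
  prox(v) = soft_thresh(0.4275, 0.199) = 0.2285
Iteration 3: beta = 0.5, y = 0.2285 + 0.5*(0.2285 + 1.5752) = 1.1303
  grad(y) = -5.2184, v = y - alpha*grad = 1.4836
  prox(v) = soft_thresh(1.4836, 0.199) = 1.2845
f(x_3) = 3*1.2845^2 - 12*1.2845 + 2.94*|1.2845| = -6.6878


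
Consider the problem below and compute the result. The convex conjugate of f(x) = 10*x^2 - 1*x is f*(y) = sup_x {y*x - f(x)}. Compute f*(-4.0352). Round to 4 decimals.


f*(y) = sup_x {y*x - a*x^2 - b*x} = sup_x {(y-b)*x - a*x^2}
FOC: (y - b) - 2a*x = 0 => x* = (y - b)/(2a)
x* = (-4.0352 + 1)/(2*10) = -0.1518
f*(-4.0352) = (y-b)^2/(4a) = (-4.0352 + 1)^2/(4*10)
= 9.2124/40 = 0.2303


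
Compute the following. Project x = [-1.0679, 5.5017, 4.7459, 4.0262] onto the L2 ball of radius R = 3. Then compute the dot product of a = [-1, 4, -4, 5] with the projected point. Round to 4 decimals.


Step 1: Compute ||x|| (intermediates to 6 decimals).
||x|| = sqrt((-1.0679)^2 + 5.5017^2 + 4.7459^2 + 4.0262^2) = 8.37514
Step 2: Project.
Since ||x|| > R, scale = R/||x|| = 3/8.37514 = 0.358203, proj(x) = scale * x
proj(x) = [-0.382525, 1.970725, 1.699996, 1.442197]
Step 3: Dot product.
a^T * proj(x) = -1*(-0.382525) + 4*1.970725 - 4*1.699996 + 5*1.442197 = 8.6764


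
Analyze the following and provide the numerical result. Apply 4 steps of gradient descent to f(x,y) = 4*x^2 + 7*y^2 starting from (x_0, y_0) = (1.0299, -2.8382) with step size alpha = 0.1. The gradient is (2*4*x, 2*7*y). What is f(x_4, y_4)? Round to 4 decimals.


Gradient descent on f(x,y) = 4*x^2 + 7*y^2.
Starting point: (1.0299, -2.8382), alpha = 0.1
Step 1: grad_x = 2*4*1.0299 = 8.2392, grad_y = 2*7*-2.8382 = -39.7348
  x_1 = 1.0299 - 0.1*8.2392 = 0.206
  y_1 = -2.8382 - 0.1*-39.7348 = 1.1353
Step 2: grad_x = 2*4*0.206 = 1.6478, grad_y = 2*7*1.1353 = 15.8939
  x_2 = 0.206 - 0.1*1.6478 = 0.0412
  y_2 = 1.1353 - 0.1*15.8939 = -0.4541
Step 3: grad_x = 2*4*0.0412 = 0.3296, grad_y = 2*7*-0.4541 = -6.3576
  x_3 = 0.0412 - 0.1*0.3296 = 0.0082
  y_3 = -0.4541 - 0.1*-6.3576 = 0.1816
Step 4: grad_x = 2*4*0.0082 = 0.0659, grad_y = 2*7*0.1816 = 2.543
  x_4 = 0.0082 - 0.1*0.0659 = 0.0016
  y_4 = 0.1816 - 0.1*2.543 = -0.0727
f(0.0016, -0.0727) = 4*0.0016^2 + 7*(-0.0727)^2 = 0.037


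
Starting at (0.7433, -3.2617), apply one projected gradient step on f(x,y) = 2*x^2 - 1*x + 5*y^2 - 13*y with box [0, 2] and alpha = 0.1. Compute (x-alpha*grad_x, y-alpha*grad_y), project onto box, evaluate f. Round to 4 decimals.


Step 1: Compute gradient at (0.7433, -3.2617).
grad_x = 2*2*0.7433 - 1 = 1.9732
grad_y = 2*5*-3.2617 - 13 = -45.617
Step 2: Gradient step.
x_raw = 0.7433 - 0.1*1.9732 = 0.546
y_raw = -3.2617 - 0.1*-45.617 = 1.3
Step 3: Project onto [0, 2].
x_proj = clip(0.546) = 0.546
y_proj = clip(1.3) = 1.3
Step 4: Evaluate f.
f(0.546, 1.3) = -8.3998


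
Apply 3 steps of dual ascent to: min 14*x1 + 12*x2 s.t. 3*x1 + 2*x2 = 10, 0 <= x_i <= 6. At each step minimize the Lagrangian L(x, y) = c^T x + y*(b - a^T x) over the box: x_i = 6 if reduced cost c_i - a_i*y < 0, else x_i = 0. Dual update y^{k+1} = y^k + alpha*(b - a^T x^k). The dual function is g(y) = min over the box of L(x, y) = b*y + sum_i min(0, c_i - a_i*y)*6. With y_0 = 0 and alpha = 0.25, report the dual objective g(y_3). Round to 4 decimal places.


Dual ascent for LP: min 14*x1 + 12*x2, 3*x1 + 2*x2 = 10, 0 <= x_i <= 6
Step 1: y^k = 0.0, reduced costs: (14.0, 12.0)
  x^k = (0.0, 0.0), subgradient = b - a^T x = 10.0
  y^{k+1} = 0.0 + 0.25*10.0 = 2.5
Step 2: y^k = 2.5, reduced costs: (6.5, 7.0)
  x^k = (0.0, 0.0), subgradient = b - a^T x = 10.0
  y^{k+1} = 2.5 + 0.25*10.0 = 5.0
Step 3: y^k = 5.0, reduced costs: (-1.0, 2.0)
  x^k = (6.0, 0.0), subgradient = b - a^T x = -8.0
  y^{k+1} = 5.0 + 0.25*-8.0 = 3.0
Dual objective at y_3 = 3.0: reduced costs (5.0, 6.0), box minimizer x = (0.0, 0.0)
g(y_3) = b*y + (c1 - a1*y)*x1 + (c2 - a2*y)*x2 = 10*3.0 + 5.0*0.0 + 6.0*0.0 = 30.0 + 0.0 + 0.0 = 30.0


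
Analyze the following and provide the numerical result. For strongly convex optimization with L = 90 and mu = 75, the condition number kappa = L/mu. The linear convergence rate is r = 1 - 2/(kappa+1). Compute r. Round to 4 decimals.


Step 1: Compute the condition number.
kappa = L/mu = 90/75 = 1.2
Step 2: Compute the convergence rate.
r = 1 - 2/(kappa + 1) = 1 - 2*mu/(L + mu) = (L - mu)/(L + mu) = 15/165 = 0.0909


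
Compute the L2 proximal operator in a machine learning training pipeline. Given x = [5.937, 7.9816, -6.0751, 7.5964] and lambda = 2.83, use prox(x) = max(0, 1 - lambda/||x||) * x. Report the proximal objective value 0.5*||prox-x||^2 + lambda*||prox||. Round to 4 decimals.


Step 1: Compute ||x||.
||x|| = 13.9128
Step 2: Compute scaling factor.
scale = max(0, 1 - 2.83/13.9128) = 0.7966
Step 3: prox(x) = [4.7294, 6.3581, -4.8394, 6.0512]
||prox(x)|| = 11.0828
Step 4: Proximal objective.
0.5*||prox-x||^2 = 4.0045
lambda*||prox|| = 31.3643
Total = 35.3688


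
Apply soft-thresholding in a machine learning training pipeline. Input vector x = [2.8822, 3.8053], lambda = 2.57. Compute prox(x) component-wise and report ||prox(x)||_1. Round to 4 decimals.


Soft-thresholding with lambda = 2.57:
prox(2.8822) = sign(2.8822)*max(|2.8822| - 2.57, 0) = 0.3122
prox(3.8053) = sign(3.8053)*max(|3.8053| - 2.57, 0) = 1.2353
prox(x) = [0.3122, 1.2353]
||prox(x)||_1 = 0.3122 + 1.2353 = 1.5475


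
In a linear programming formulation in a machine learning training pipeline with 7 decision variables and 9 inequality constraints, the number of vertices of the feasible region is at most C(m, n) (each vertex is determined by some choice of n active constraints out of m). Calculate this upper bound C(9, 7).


Each vertex corresponds to some choice of n active constraints out of m, so the number of vertices is at most C(m, n) = m! / (n!(m-n)!).
m = 9, n = 7
Numerator: 9 * 8 * 7 * 6 * 5 * 4 * 3
Denominator: 7! = 5040
C(9, 7) = 36


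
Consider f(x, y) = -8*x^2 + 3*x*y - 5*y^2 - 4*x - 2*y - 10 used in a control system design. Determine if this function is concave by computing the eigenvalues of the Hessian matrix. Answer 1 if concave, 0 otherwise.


The Hessian of f(x,y) = -8*x^2 + 3*x*y - 5*y^2 - 4*x - 2*y - 10 is:
H = [[-16, 3], [3, -10]]
Trace = -16 - 10 = -26
Determinant = -16*-10 - (3)^2 = 151
Discriminant = (-26)^2 - 4*151 = 72.0
Eigenvalues: lambda_1 = -17.2426, lambda_2 = -8.7574
The function is concave.

1


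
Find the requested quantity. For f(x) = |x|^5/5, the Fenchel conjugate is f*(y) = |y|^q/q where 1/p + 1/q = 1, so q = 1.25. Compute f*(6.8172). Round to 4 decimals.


The conjugate exponent q satisfies 1/p + 1/q = 1.
p = 5, so q = 5/(5 - 1) = 1.25
|y|^q = 6.8172^1.25 = 11.0156
f*(6.8172) = 11.0156 / 1.25 = 8.8125


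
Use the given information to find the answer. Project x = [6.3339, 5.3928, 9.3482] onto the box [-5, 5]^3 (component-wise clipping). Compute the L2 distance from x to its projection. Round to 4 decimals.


Project each component onto [-5, 5].
clip(6.3339) = 5.0, clip(5.3928) = 5.0, clip(9.3482) = 5.0
Projection = [5.0, 5.0, 5.0]
Squared diffs: [1.7793, 0.1543, 18.9068]
Distance = sqrt(20.8404) = 4.5651


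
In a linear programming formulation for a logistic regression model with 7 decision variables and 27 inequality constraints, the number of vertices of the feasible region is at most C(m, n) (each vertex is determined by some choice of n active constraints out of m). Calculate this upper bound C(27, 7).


Each vertex corresponds to some choice of n active constraints out of m, so the number of vertices is at most C(m, n) = m! / (n!(m-n)!).
m = 27, n = 7
Numerator: 27 * 26 * 25 * 24 * 23 * 22 * 21
Denominator: 7! = 5040
C(27, 7) = 888030


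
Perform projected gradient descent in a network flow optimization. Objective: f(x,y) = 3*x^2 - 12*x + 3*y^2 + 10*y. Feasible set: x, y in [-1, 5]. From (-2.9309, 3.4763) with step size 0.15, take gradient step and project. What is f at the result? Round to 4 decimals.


Step 1: Compute gradient at (-2.9309, 3.4763).
grad_x = 2*3*-2.9309 - 12 = -29.5854
grad_y = 2*3*3.4763 + 10 = 30.8578
Step 2: Gradient step.
x_raw = -2.9309 - 0.15*-29.5854 = 1.5069
y_raw = 3.4763 - 0.15*30.8578 = -1.1524
Step 3: Project onto [-1, 5].
x_proj = clip(1.5069) = 1.5069
y_proj = clip(-1.1524) = -1.0
Step 4: Evaluate f.
f(1.5069, -1.0) = -18.2706


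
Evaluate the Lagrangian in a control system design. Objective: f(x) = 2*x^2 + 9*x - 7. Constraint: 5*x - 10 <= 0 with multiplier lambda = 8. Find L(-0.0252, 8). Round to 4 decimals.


Step 1: Evaluate f(x).
f(-0.0252) = 2*(-0.0252)^2 + 9*(-0.0252) - 7 = -7.2255
Step 2: Evaluate g(x).
g(-0.0252) = 5*-0.0252 - 10 = -10.126
Step 3: Compute Lagrangian.
L = -7.2255 + 8*-10.126 = -88.2335


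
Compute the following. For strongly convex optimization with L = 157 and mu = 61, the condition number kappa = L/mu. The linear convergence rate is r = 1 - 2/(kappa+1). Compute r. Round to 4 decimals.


Step 1: Compute the condition number.
kappa = L/mu = 157/61 = 2.5738
Step 2: Compute the convergence rate.
r = 1 - 2/(kappa + 1) = 1 - 2*mu/(L + mu) = (L - mu)/(L + mu) = 96/218 = 0.4404


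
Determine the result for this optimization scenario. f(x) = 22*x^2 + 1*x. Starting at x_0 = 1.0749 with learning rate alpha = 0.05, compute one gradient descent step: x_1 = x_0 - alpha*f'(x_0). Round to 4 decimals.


We compute the gradient at x_0 and apply the update.
f'(x) = 44*x + 1
f'(1.0749) = 44*1.0749 + 1 = 48.2956
x_1 = 1.0749 - 0.05*48.2956 = -1.3399


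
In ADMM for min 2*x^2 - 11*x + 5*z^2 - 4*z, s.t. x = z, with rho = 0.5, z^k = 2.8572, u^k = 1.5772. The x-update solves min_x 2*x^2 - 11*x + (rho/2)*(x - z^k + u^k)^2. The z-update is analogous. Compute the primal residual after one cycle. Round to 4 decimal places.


ADMM iteration with rho = 0.5, z^k = 2.8572, u^k = 1.5772
Step 1: x-update.
Minimize 2*x^2 - 11*x + (0.5/2)*(x - 2.8572 + 1.5772)^2
FOC: (2*2 + 0.5)*x = 11 + 0.5*(2.8572 - 1.5772)
x^{k+1} = 2.5867
Step 2: z-update.
Minimize 5*z^2 - 4*z + (0.5/2)*(2.5867 - z + 1.5772)^2
FOC: (2*5 + 0.5)*z = 4 + 0.5*(2.5867 + 1.5772)
z^{k+1} = 0.5792
Step 3: u-update.
u^{k+1} = 1.5772 + 2.5867 - 0.5792 = 3.5846
Step 4: Primal residual = |2.5867 - 0.5792| = 2.0074


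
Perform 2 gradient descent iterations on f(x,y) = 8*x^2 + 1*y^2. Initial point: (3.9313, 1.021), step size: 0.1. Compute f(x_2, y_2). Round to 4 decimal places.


Gradient descent on f(x,y) = 8*x^2 + 1*y^2.
Starting point: (3.9313, 1.021), alpha = 0.1
Step 1: grad_x = 2*8*3.9313 = 62.9008, grad_y = 2*1*1.021 = 2.042
  x_1 = 3.9313 - 0.1*62.9008 = -2.3588
  y_1 = 1.021 - 0.1*2.042 = 0.8168
Step 2: grad_x = 2*8*-2.3588 = -37.7405, grad_y = 2*1*0.8168 = 1.6336
  x_2 = -2.3588 - 0.1*-37.7405 = 1.4153
  y_2 = 0.8168 - 0.1*1.6336 = 0.6534
f(1.4153, 0.6534) = 8*1.4153^2 + 1*0.6534^2 = 16.4509


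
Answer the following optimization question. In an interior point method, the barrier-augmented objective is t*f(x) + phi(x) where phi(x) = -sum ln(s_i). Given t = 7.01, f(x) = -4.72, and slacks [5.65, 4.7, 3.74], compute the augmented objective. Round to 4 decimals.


Step 1: Compute log-barrier.
ln values: [1.7317, 1.5476, 1.3191]
phi = -(1.7317 + 1.5476 + 1.3191) = -4.5983
Step 2: Compute augmented objective.
t*f(x) = 7.01*-4.72 = -33.0872
Total = -33.0872 - 4.5983 = -37.6855


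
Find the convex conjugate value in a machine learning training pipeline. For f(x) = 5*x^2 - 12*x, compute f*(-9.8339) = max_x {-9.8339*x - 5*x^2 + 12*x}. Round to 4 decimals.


f*(y) = sup_x {y*x - a*x^2 - b*x} = sup_x {(y-b)*x - a*x^2}
FOC: (y - b) - 2a*x = 0 => x* = (y - b)/(2a)
x* = (-9.8339 + 12)/(2*5) = 0.2166
f*(-9.8339) = (y-b)^2/(4a) = (-9.8339 + 12)^2/(4*5)
= 4.692/20 = 0.2346


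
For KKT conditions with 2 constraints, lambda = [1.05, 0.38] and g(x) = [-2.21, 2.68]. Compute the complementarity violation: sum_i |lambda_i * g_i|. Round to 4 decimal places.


KKT complementary slackness check:
lambda_1 * g_1 = 1.05 * -2.21 = -2.3205
lambda_2 * g_2 = 0.38 * 2.68 = 1.0184
Total violation = 2.3205 + 1.0184 = 3.3389


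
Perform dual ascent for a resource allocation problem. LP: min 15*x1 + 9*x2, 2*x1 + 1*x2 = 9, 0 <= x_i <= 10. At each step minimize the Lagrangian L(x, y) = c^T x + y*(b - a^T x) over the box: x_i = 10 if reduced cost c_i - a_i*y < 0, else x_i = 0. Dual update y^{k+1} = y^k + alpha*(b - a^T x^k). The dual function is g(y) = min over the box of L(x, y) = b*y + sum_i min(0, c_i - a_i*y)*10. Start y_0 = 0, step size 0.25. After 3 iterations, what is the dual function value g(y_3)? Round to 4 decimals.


Dual ascent for LP: min 15*x1 + 9*x2, 2*x1 + 1*x2 = 9, 0 <= x_i <= 10
Step 1: y^k = 0.0, reduced costs: (15.0, 9.0)
  x^k = (0.0, 0.0), subgradient = b - a^T x = 9.0
  y^{k+1} = 0.0 + 0.25*9.0 = 2.25
Step 2: y^k = 2.25, reduced costs: (10.5, 6.75)
  x^k = (0.0, 0.0), subgradient = b - a^T x = 9.0
  y^{k+1} = 2.25 + 0.25*9.0 = 4.5
Step 3: y^k = 4.5, reduced costs: (6.0, 4.5)
  x^k = (0.0, 0.0), subgradient = b - a^T x = 9.0
  y^{k+1} = 4.5 + 0.25*9.0 = 6.75
Dual objective at y_3 = 6.75: reduced costs (1.5, 2.25), box minimizer x = (0.0, 0.0)
g(y_3) = b*y + (c1 - a1*y)*x1 + (c2 - a2*y)*x2 = 9*6.75 + 1.5*0.0 + 2.25*0.0 = 60.75 + 0.0 + 0.0 = 60.75


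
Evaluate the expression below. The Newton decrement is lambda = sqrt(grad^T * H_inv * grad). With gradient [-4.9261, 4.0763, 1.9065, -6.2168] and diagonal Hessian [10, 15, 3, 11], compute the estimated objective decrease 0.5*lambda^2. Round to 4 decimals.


Step 1: H is diagonal, so H^(-1) * g = [-0.4926, 0.2718, 0.6355, -0.5652].
Step 2: g^T H^(-1) g = sum_i g_i^2 / H_ii
  = (-4.9261)^2/10 + (4.0763)^2/15 + (1.9065)^2/3 + (-6.2168)^2/11
  = 2.4266 + 1.1077 + 1.2116 + 3.5135 = 8.2595
Step 3: Objective decrease = 0.5 * g^T H^(-1) g = 4.1297


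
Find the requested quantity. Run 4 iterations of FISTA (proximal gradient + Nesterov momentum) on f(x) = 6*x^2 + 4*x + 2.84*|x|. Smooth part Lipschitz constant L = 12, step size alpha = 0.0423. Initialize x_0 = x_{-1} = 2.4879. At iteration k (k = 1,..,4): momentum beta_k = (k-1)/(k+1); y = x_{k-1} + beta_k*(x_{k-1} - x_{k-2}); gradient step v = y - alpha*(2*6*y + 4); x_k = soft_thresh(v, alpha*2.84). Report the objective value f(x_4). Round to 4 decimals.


FISTA on f(x) = 6*x^2 + 4*x + 2.84*|x|
L = 12, alpha = 0.0423
Iteration 1: beta = 0.0, y = 2.4879 + 0.0*(2.4879 - 2.4879) = 2.4879
  grad(y) = 33.8548, v = y - alpha*grad = 1.0558
  prox(v) = soft_thresh(1.0558, 0.1201) = 0.9357
Iteration 2: beta = 0.3333, y = 0.9357 + 0.3333*(0.9357 - 2.4879) = 0.4183
  grad(y) = 9.0198, v = y - alpha*grad = 0.0368
  prox(v) = soft_thresh(0.0368, 0.1201) = 0.0
Iteration 3: beta = 0.5, y = 0.0 + 0.5*(0.0 - 0.9357) = -0.4679
  grad(y) = -1.6143, v = y - alpha*grad = -0.3996
  prox(v) = soft_thresh(-0.3996, 0.1201) = -0.2794
Iteration 4: beta = 0.6, y = -0.2794 + 0.6*(-0.2794 - 0.0) = -0.4471
  grad(y) = -1.3652, v = y - alpha*grad = -0.3894
  prox(v) = soft_thresh(-0.3894, 0.1201) = -0.2692
f(x_4) = 6*(-0.2692)^2 + 4*(-0.2692) + 2.84*|-0.2692| = 0.1226


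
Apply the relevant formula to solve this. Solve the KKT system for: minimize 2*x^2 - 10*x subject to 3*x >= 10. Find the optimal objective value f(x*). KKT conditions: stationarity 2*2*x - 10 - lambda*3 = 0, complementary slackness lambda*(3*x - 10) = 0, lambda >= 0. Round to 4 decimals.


Step 1: Try lambda = 0 (constraint inactive).
x_unc = 10/(2*2) = 2.5
Check: 3*2.5 = 7.5 < 10 -- violated!
Step 2: Constraint must be active: 3*x = 10
x* = 10/3 = 3.3333 (rounded; the exact value 10/3 is used below)
lambda = (2*2*(10/3) - 10)/3 = 1.1111
Step 3: Compute optimal value.
f(x*) = 2*(10/3)^2 - 10*(10/3) = -11.1111


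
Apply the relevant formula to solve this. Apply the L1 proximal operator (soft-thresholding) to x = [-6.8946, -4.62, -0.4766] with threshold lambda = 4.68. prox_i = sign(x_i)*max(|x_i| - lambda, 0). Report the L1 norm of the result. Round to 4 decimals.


Soft-thresholding with lambda = 4.68:
prox(-6.8946) = sign(-6.8946)*max(|-6.8946| - 4.68, 0) = -2.2146
prox(-4.62) = sign(-4.62)*max(|-4.62| - 4.68, 0) = 0.0
prox(-0.4766) = sign(-0.4766)*max(|-0.4766| - 4.68, 0) = 0.0
prox(x) = [-2.2146, 0.0, 0.0]
||prox(x)||_1 = 2.2146 + 0.0 + 0.0 = 2.2146


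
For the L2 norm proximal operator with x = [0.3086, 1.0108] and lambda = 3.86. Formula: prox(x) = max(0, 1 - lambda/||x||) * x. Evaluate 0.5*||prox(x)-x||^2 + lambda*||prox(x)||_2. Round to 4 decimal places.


Step 1: Compute ||x||.
||x|| = 1.0569
Step 2: Compute scaling factor.
scale = max(0, 1 - 3.86/1.0569) = 0.0
Step 3: prox(x) = [0.0, 0.0]
||prox(x)|| = 0.0
Step 4: Proximal objective.
0.5*||prox-x||^2 = 0.5585
lambda*||prox|| = 0.0
Total = 0.5585


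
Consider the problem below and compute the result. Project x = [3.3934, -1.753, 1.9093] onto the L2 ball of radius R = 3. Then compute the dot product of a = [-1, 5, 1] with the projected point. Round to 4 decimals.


Step 1: Compute ||x|| (intermediates to 6 decimals).
||x|| = sqrt(3.3934^2 + (-1.753)^2 + 1.9093^2) = 4.270082
Step 2: Project.
Since ||x|| > R, scale = R/||x|| = 3/4.270082 = 0.702563, proj(x) = scale * x
proj(x) = [2.384077, -1.231593, 1.341404]
Step 3: Dot product.
a^T * proj(x) = -1*2.384077 + 5*(-1.231593) + 1*1.341404 = -7.2006


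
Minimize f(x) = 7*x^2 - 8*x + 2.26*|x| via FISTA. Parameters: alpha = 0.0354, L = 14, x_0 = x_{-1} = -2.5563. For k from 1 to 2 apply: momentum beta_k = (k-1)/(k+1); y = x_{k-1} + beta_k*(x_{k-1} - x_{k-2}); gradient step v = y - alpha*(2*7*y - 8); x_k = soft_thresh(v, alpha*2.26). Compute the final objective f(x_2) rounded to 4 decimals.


FISTA on f(x) = 7*x^2 - 8*x + 2.26*|x|
L = 14, alpha = 0.0354
Iteration 1: beta = 0.0, y = -2.5563 + 0.0*(-2.5563 + 2.5563) = -2.5563
  grad(y) = -43.7882, v = y - alpha*grad = -1.0062
  prox(v) = soft_thresh(-1.0062, 0.08) = -0.9262
Iteration 2: beta = 0.3333, y = -0.9262 + 0.3333*(-0.9262 + 2.5563) = -0.3828
  grad(y) = -13.3595, v = y - alpha*grad = 0.0901
  prox(v) = soft_thresh(0.0901, 0.08) = 0.0101
f(x_2) = 7*0.0101^2 - 8*0.0101 + 2.26*|0.0101| = -0.0573


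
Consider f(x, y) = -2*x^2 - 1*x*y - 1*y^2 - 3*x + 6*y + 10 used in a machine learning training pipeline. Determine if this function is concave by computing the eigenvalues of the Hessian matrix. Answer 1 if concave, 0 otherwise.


The Hessian of f(x,y) = -2*x^2 - 1*x*y - 1*y^2 - 3*x + 6*y + 10 is:
H = [[-4, -1], [-1, -2]]
Trace = -4 - 2 = -6
Determinant = -4*-2 - (-1)^2 = 7
Discriminant = (-6)^2 - 4*7 = 8.0
Eigenvalues: lambda_1 = -4.4142, lambda_2 = -1.5858
The function is concave.

1


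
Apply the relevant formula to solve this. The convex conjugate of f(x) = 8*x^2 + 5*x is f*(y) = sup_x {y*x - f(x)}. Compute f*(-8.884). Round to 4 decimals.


f*(y) = sup_x {y*x - a*x^2 - b*x} = sup_x {(y-b)*x - a*x^2}
FOC: (y - b) - 2a*x = 0 => x* = (y - b)/(2a)
x* = (-8.884 - 5)/(2*8) = -0.8678
f*(-8.884) = (y-b)^2/(4a) = (-8.884 - 5)^2/(4*8)
= 192.7655/32 = 6.0239


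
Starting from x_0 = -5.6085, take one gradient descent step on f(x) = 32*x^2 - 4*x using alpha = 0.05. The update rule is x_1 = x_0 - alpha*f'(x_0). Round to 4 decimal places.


We compute the gradient at x_0 and apply the update.
f'(x) = 64*x - 4
f'(-5.6085) = 64*-5.6085 - 4 = -362.944
x_1 = -5.6085 - 0.05*-362.944 = 12.5387


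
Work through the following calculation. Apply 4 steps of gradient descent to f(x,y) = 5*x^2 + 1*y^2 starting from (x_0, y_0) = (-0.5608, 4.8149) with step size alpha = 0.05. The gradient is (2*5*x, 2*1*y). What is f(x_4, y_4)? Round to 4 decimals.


Gradient descent on f(x,y) = 5*x^2 + 1*y^2.
Starting point: (-0.5608, 4.8149), alpha = 0.05
Step 1: grad_x = 2*5*-0.5608 = -5.608, grad_y = 2*1*4.8149 = 9.6298
  x_1 = -0.5608 - 0.05*-5.608 = -0.2804
  y_1 = 4.8149 - 0.05*9.6298 = 4.3334
Step 2: grad_x = 2*5*-0.2804 = -2.804, grad_y = 2*1*4.3334 = 8.6668
  x_2 = -0.2804 - 0.05*-2.804 = -0.1402
  y_2 = 4.3334 - 0.05*8.6668 = 3.9001
Step 3: grad_x = 2*5*-0.1402 = -1.402, grad_y = 2*1*3.9001 = 7.8001
  x_3 = -0.1402 - 0.05*-1.402 = -0.0701
  y_3 = 3.9001 - 0.05*7.8001 = 3.5101
Step 4: grad_x = 2*5*-0.0701 = -0.701, grad_y = 2*1*3.5101 = 7.0201
  x_4 = -0.0701 - 0.05*-0.701 = -0.0351
  y_4 = 3.5101 - 0.05*7.0201 = 3.1591
f(-0.0351, 3.1591) = 5*(-0.0351)^2 + 1*3.1591^2 = 9.9858


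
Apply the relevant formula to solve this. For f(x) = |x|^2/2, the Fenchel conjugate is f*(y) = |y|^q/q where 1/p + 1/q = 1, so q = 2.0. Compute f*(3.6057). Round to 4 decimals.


The conjugate exponent q satisfies 1/p + 1/q = 1.
p = 2, so q = 2/(2 - 1) = 2.0
|y|^q = 3.6057^2.0 = 13.0011
f*(3.6057) = 13.0011 / 2.0 = 6.5005


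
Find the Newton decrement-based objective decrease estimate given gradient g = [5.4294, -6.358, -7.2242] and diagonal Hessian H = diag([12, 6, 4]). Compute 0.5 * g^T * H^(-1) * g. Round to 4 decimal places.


Step 1: H is diagonal, so H^(-1) * g = [0.4525, -1.0597, -1.8061].
Step 2: g^T H^(-1) g = sum_i g_i^2 / H_ii
  = (5.4294)^2/12 + (-6.358)^2/6 + (-7.2242)^2/4
  = 2.4565 + 6.7374 + 13.0473 = 22.2412
Step 3: Objective decrease = 0.5 * g^T H^(-1) g = 11.1206


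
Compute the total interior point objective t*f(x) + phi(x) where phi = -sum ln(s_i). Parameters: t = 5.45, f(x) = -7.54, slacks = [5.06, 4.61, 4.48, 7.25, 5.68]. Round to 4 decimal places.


Step 1: Compute log-barrier.
ln values: [1.6214, 1.5282, 1.4996, 1.981, 1.737]
phi = -(1.6214 + 1.5282 + 1.4996 + 1.981 + 1.737) = -8.3672
Step 2: Compute augmented objective.
t*f(x) = 5.45*-7.54 = -41.093
Total = -41.093 - 8.3672 = -49.4602


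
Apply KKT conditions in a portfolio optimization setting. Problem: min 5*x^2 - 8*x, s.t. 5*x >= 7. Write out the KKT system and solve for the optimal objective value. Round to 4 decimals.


Step 1: Try lambda = 0 (constraint inactive).
x_unc = 8/(2*5) = 0.8
Check: 5*0.8 = 4.0 < 7 -- violated!
Step 2: Constraint must be active: 5*x = 7
x* = 7/5 = 1.4
lambda = (2*5*1.4 - 8)/5 = 1.2
Step 3: Compute optimal value.
f(x*) = 5*1.4^2 - 8*1.4 = -1.4


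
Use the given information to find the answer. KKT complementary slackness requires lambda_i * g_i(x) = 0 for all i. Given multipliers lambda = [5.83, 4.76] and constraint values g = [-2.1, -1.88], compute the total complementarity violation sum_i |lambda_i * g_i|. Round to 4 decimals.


KKT complementary slackness check:
lambda_1 * g_1 = 5.83 * -2.1 = -12.243
lambda_2 * g_2 = 4.76 * -1.88 = -8.9488
Total violation = 12.243 + 8.9488 = 21.1918


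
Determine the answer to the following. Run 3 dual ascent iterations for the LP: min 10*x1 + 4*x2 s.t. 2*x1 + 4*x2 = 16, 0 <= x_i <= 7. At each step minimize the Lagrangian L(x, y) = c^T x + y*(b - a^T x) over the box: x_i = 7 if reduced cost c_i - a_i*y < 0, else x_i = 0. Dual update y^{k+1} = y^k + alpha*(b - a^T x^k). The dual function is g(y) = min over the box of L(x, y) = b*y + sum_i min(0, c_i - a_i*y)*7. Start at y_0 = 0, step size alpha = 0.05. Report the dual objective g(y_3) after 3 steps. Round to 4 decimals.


Dual ascent for LP: min 10*x1 + 4*x2, 2*x1 + 4*x2 = 16, 0 <= x_i <= 7
Step 1: y^k = 0.0, reduced costs: (10.0, 4.0)
  x^k = (0.0, 0.0), subgradient = b - a^T x = 16.0
  y^{k+1} = 0.0 + 0.05*16.0 = 0.8
Step 2: y^k = 0.8, reduced costs: (8.4, 0.8)
  x^k = (0.0, 0.0), subgradient = b - a^T x = 16.0
  y^{k+1} = 0.8 + 0.05*16.0 = 1.6
Step 3: y^k = 1.6, reduced costs: (6.8, -2.4)
  x^k = (0.0, 7.0), subgradient = b - a^T x = -12.0
  y^{k+1} = 1.6 + 0.05*-12.0 = 1.0
Dual objective at y_3 = 1.0: reduced costs (8.0, 0.0), box minimizer x = (0.0, 0.0)
g(y_3) = b*y + (c1 - a1*y)*x1 + (c2 - a2*y)*x2 = 16*1.0 + 8.0*0.0 + 0.0*0.0 = 16.0 + 0.0 + 0.0 = 16.0
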